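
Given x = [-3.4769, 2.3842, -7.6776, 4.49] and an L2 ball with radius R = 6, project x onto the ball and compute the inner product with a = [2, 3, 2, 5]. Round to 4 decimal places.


Step 1: Compute ||x|| (intermediates to 6 decimals).
||x|| = sqrt((-3.4769)^2 + 2.3842^2 + (-7.6776)^2 + 4.49^2) = 9.842707
Step 2: Project.
Since ||x|| > R, scale = R/||x|| = 6/9.842707 = 0.609588, proj(x) = scale * x
proj(x) = [-2.119477, 1.45338, -4.680173, 2.73705]
Step 3: Dot product.
a^T * proj(x) = 2*(-2.119477) + 3*1.45338 + 2*(-4.680173) + 5*2.73705 = 4.4461


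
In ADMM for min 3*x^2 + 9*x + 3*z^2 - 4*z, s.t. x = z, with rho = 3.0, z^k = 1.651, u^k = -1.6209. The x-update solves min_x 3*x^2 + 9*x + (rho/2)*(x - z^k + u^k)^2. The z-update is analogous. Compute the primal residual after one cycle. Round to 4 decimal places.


ADMM iteration with rho = 3.0, z^k = 1.651, u^k = -1.6209
Step 1: x-update.
Minimize 3*x^2 + 9*x + (3.0/2)*(x - 1.651 - 1.6209)^2
FOC: (2*3 + 3.0)*x = -9 + 3.0*(1.651 + 1.6209)
x^{k+1} = 0.0906
Step 2: z-update.
Minimize 3*z^2 - 4*z + (3.0/2)*(0.0906 - z - 1.6209)^2
FOC: (2*3 + 3.0)*z = 4 + 3.0*(0.0906 - 1.6209)
z^{k+1} = -0.0656
Step 3: u-update.
u^{k+1} = -1.6209 + 0.0906 + 0.0656 = -1.4646
Step 4: Primal residual = |0.0906 + 0.0656| = 0.1563


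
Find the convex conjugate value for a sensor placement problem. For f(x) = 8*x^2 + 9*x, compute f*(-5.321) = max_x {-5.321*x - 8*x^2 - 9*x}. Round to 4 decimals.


f*(y) = sup_x {y*x - a*x^2 - b*x} = sup_x {(y-b)*x - a*x^2}
FOC: (y - b) - 2a*x = 0 => x* = (y - b)/(2a)
x* = (-5.321 - 9)/(2*8) = -0.8951
f*(-5.321) = (y-b)^2/(4a) = (-5.321 - 9)^2/(4*8)
= 205.091/32 = 6.4091


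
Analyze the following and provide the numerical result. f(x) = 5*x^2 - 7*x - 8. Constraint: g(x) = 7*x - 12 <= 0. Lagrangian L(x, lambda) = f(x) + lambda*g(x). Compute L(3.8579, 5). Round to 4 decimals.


Step 1: Evaluate f(x).
f(3.8579) = 5*3.8579^2 - 7*3.8579 - 8 = 39.4117
Step 2: Evaluate g(x).
g(3.8579) = 7*3.8579 - 12 = 15.0053
Step 3: Compute Lagrangian.
L = 39.4117 + 5*15.0053 = 114.4382


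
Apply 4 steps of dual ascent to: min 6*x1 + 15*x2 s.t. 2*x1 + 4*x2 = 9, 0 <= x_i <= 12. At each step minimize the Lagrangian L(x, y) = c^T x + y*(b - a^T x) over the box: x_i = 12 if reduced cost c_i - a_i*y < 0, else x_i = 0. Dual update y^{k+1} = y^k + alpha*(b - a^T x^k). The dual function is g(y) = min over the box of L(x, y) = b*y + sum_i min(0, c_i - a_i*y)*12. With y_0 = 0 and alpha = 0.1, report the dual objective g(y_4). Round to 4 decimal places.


Dual ascent for LP: min 6*x1 + 15*x2, 2*x1 + 4*x2 = 9, 0 <= x_i <= 12
Step 1: y^k = 0.0, reduced costs: (6.0, 15.0)
  x^k = (0.0, 0.0), subgradient = b - a^T x = 9.0
  y^{k+1} = 0.0 + 0.1*9.0 = 0.9
Step 2: y^k = 0.9, reduced costs: (4.2, 11.4)
  x^k = (0.0, 0.0), subgradient = b - a^T x = 9.0
  y^{k+1} = 0.9 + 0.1*9.0 = 1.8
Step 3: y^k = 1.8, reduced costs: (2.4, 7.8)
  x^k = (0.0, 0.0), subgradient = b - a^T x = 9.0
  y^{k+1} = 1.8 + 0.1*9.0 = 2.7
Step 4: y^k = 2.7, reduced costs: (0.6, 4.2)
  x^k = (0.0, 0.0), subgradient = b - a^T x = 9.0
  y^{k+1} = 2.7 + 0.1*9.0 = 3.6
Dual objective at y_4 = 3.6: reduced costs (-1.2, 0.6), box minimizer x = (12.0, 0.0)
g(y_4) = b*y + (c1 - a1*y)*x1 + (c2 - a2*y)*x2 = 9*3.6 + (-1.2)*12.0 + 0.6*0.0 = 32.4 - 14.4 + 0.0 = 18.0


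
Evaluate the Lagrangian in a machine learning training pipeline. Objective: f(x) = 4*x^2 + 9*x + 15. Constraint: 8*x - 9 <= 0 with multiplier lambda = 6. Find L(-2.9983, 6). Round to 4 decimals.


Step 1: Evaluate f(x).
f(-2.9983) = 4*(-2.9983)^2 + 9*(-2.9983) + 15 = 23.9745
Step 2: Evaluate g(x).
g(-2.9983) = 8*-2.9983 - 9 = -32.9864
Step 3: Compute Lagrangian.
L = 23.9745 + 6*-32.9864 = -173.9439


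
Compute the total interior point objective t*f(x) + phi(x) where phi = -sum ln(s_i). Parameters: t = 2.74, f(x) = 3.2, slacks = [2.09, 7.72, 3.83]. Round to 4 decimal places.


Step 1: Compute log-barrier.
ln values: [0.7372, 2.0438, 1.3429]
phi = -(0.7372 + 2.0438 + 1.3429) = -4.1238
Step 2: Compute augmented objective.
t*f(x) = 2.74*3.2 = 8.768
Total = 8.768 - 4.1238 = 4.6442


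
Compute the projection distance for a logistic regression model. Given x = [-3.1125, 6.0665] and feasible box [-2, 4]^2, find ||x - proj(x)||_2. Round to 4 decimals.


Project each component onto [-2, 4].
clip(-3.1125) = -2.0, clip(6.0665) = 4.0
Projection = [-2.0, 4.0]
Squared diffs: [1.2377, 4.2704]
Distance = sqrt(5.5081) = 2.3469


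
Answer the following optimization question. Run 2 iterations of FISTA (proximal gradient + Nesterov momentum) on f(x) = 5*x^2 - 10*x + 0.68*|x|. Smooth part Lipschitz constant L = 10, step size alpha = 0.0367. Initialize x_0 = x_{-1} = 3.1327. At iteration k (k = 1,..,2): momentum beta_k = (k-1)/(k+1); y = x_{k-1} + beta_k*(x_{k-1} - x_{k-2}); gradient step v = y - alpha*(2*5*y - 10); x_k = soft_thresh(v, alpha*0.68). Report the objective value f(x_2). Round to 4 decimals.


FISTA on f(x) = 5*x^2 - 10*x + 0.68*|x|
L = 10, alpha = 0.0367
Iteration 1: beta = 0.0, y = 3.1327 + 0.0*(3.1327 - 3.1327) = 3.1327
  grad(y) = 21.327, v = y - alpha*grad = 2.35
  prox(v) = soft_thresh(2.35, 0.025) = 2.325
Iteration 2: beta = 0.3333, y = 2.325 + 0.3333*(2.325 - 3.1327) = 2.0558
  grad(y) = 10.5582, v = y - alpha*grad = 1.6683
  prox(v) = soft_thresh(1.6683, 0.025) = 1.6434
f(x_2) = 5*1.6434^2 - 10*1.6434 + 0.68*|1.6434| = -1.8128


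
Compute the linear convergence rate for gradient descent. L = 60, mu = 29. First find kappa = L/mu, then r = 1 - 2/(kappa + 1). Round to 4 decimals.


Step 1: Compute the condition number.
kappa = L/mu = 60/29 = 2.069
Step 2: Compute the convergence rate.
r = 1 - 2/(kappa + 1) = 1 - 2*mu/(L + mu) = (L - mu)/(L + mu) = 31/89 = 0.3483


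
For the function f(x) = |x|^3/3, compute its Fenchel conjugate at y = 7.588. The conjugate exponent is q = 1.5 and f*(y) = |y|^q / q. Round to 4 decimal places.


The conjugate exponent q satisfies 1/p + 1/q = 1.
p = 3, so q = 3/(3 - 1) = 1.5
|y|^q = 7.588^1.5 = 20.9022
f*(7.588) = 20.9022 / 1.5 = 13.9348


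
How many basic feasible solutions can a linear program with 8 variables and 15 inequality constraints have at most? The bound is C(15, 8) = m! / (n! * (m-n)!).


Each vertex corresponds to some choice of n active constraints out of m, so the number of vertices is at most C(m, n) = m! / (n!(m-n)!).
m = 15, n = 8
Numerator: 15 * 14 * 13 * 12 * 11 * 10 * 9 * 8
Denominator: 8! = 40320
C(15, 8) = 6435


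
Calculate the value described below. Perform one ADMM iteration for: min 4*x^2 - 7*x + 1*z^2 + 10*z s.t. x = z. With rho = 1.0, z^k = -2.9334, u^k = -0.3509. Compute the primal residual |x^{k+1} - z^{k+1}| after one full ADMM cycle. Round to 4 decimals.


ADMM iteration with rho = 1.0, z^k = -2.9334, u^k = -0.3509
Step 1: x-update.
Minimize 4*x^2 - 7*x + (1.0/2)*(x + 2.9334 - 0.3509)^2
FOC: (2*4 + 1.0)*x = 7 + 1.0*(-2.9334 + 0.3509)
x^{k+1} = 0.4908
Step 2: z-update.
Minimize 1*z^2 + 10*z + (1.0/2)*(0.4908 - z - 0.3509)^2
FOC: (2*1 + 1.0)*z = -10 + 1.0*(0.4908 - 0.3509)
z^{k+1} = -3.2867
Step 3: u-update.
u^{k+1} = -0.3509 + 0.4908 + 3.2867 = 3.4266
Step 4: Primal residual = |0.4908 + 3.2867| = 3.7775


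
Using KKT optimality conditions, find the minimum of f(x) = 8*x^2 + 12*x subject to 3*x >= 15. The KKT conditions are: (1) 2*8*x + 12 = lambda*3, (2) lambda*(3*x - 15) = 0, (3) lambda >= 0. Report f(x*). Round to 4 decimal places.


Step 1: Try lambda = 0 (constraint inactive).
x_unc = -12/(2*8) = -0.75
Check: 3*-0.75 = -2.25 < 15 -- violated!
Step 2: Constraint must be active: 3*x = 15
x* = 15/3 = 5.0
lambda = (2*8*5.0 + 12)/3 = 30.6667
Step 3: Compute optimal value.
f(x*) = 8*5.0^2 + 12*5.0 = 260.0


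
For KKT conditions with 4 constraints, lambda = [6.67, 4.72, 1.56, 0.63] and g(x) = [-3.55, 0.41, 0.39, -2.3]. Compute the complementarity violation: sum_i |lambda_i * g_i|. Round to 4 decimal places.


KKT complementary slackness check:
lambda_1 * g_1 = 6.67 * -3.55 = -23.6785
lambda_2 * g_2 = 4.72 * 0.41 = 1.9352
lambda_3 * g_3 = 1.56 * 0.39 = 0.6084
lambda_4 * g_4 = 0.63 * -2.3 = -1.449
Total violation = 23.6785 + 1.9352 + 0.6084 + 1.449 = 27.6711


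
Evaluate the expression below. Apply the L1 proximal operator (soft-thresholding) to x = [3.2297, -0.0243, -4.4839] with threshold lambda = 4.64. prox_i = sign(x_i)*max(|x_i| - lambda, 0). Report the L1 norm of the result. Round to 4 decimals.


Soft-thresholding with lambda = 4.64:
prox(3.2297) = sign(3.2297)*max(|3.2297| - 4.64, 0) = 0.0
prox(-0.0243) = sign(-0.0243)*max(|-0.0243| - 4.64, 0) = 0.0
prox(-4.4839) = sign(-4.4839)*max(|-4.4839| - 4.64, 0) = 0.0
prox(x) = [0.0, 0.0, 0.0]
||prox(x)||_1 = 0.0 + 0.0 + 0.0 = 0.0


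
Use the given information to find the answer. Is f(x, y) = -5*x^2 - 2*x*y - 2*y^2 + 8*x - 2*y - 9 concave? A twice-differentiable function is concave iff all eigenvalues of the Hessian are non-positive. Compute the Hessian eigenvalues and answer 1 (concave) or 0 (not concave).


The Hessian of f(x,y) = -5*x^2 - 2*x*y - 2*y^2 + 8*x - 2*y - 9 is:
H = [[-10, -2], [-2, -4]]
Trace = -10 - 4 = -14
Determinant = -10*-4 - (-2)^2 = 36
Discriminant = (-14)^2 - 4*36 = 52.0
Eigenvalues: lambda_1 = -10.6056, lambda_2 = -3.3944
The function is concave.

1


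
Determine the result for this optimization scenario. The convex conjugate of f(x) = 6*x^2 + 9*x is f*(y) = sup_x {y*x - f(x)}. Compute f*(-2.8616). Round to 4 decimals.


f*(y) = sup_x {y*x - a*x^2 - b*x} = sup_x {(y-b)*x - a*x^2}
FOC: (y - b) - 2a*x = 0 => x* = (y - b)/(2a)
x* = (-2.8616 - 9)/(2*6) = -0.9885
f*(-2.8616) = (y-b)^2/(4a) = (-2.8616 - 9)^2/(4*6)
= 140.6976/24 = 5.8624


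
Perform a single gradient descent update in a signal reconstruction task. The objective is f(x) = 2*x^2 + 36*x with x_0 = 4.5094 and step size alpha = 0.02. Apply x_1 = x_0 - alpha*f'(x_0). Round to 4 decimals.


We compute the gradient at x_0 and apply the update.
f'(x) = 4*x + 36
f'(4.5094) = 4*4.5094 + 36 = 54.0376
x_1 = 4.5094 - 0.02*54.0376 = 3.4286


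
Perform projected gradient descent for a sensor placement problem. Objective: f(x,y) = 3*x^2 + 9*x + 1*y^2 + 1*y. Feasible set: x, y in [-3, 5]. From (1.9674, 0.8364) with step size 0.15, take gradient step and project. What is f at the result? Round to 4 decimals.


Step 1: Compute gradient at (1.9674, 0.8364).
grad_x = 2*3*1.9674 + 9 = 20.8044
grad_y = 2*1*0.8364 + 1 = 2.6728
Step 2: Gradient step.
x_raw = 1.9674 - 0.15*20.8044 = -1.1533
y_raw = 0.8364 - 0.15*2.6728 = 0.4355
Step 3: Project onto [-3, 5].
x_proj = clip(-1.1533) = -1.1533
y_proj = clip(0.4355) = 0.4355
Step 4: Evaluate f.
f(-1.1533, 0.4355) = -5.7642


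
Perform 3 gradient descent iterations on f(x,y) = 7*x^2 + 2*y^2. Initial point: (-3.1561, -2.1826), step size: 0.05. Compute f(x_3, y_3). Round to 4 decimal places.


Gradient descent on f(x,y) = 7*x^2 + 2*y^2.
Starting point: (-3.1561, -2.1826), alpha = 0.05
Step 1: grad_x = 2*7*-3.1561 = -44.1854, grad_y = 2*2*-2.1826 = -8.7304
  x_1 = -3.1561 - 0.05*-44.1854 = -0.9468
  y_1 = -2.1826 - 0.05*-8.7304 = -1.7461
Step 2: grad_x = 2*7*-0.9468 = -13.2556, grad_y = 2*2*-1.7461 = -6.9843
  x_2 = -0.9468 - 0.05*-13.2556 = -0.284
  y_2 = -1.7461 - 0.05*-6.9843 = -1.3969
Step 3: grad_x = 2*7*-0.284 = -3.9767, grad_y = 2*2*-1.3969 = -5.5875
  x_3 = -0.284 - 0.05*-3.9767 = -0.0852
  y_3 = -1.3969 - 0.05*-5.5875 = -1.1175
f(-0.0852, -1.1175) = 7*(-0.0852)^2 + 2*(-1.1175)^2 = 2.5484


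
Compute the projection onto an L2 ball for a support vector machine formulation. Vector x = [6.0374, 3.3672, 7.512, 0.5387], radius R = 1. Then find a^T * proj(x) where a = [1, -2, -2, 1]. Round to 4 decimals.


Step 1: Compute ||x|| (intermediates to 6 decimals).
||x|| = sqrt(6.0374^2 + 3.3672^2 + 7.512^2 + 0.5387^2) = 10.222944
Step 2: Project.
Since ||x|| > R, scale = R/||x|| = 1/10.222944 = 0.097819, proj(x) = scale * x
proj(x) = [0.590572, 0.329376, 0.734816, 0.052695]
Step 3: Dot product.
a^T * proj(x) = 1*0.590572 - 2*0.329376 - 2*0.734816 + 1*0.052695 = -1.4851


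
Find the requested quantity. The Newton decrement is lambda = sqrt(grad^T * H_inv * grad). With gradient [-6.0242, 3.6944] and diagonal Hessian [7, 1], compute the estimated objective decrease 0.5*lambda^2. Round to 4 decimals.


Step 1: H is diagonal, so H^(-1) * g = [-0.8606, 3.6944].
Step 2: g^T H^(-1) g = sum_i g_i^2 / H_ii
  = (-6.0242)^2/7 + (3.6944)^2/1
  = 5.1844 + 13.6486 = 18.833
Step 3: Objective decrease = 0.5 * g^T H^(-1) g = 9.4165


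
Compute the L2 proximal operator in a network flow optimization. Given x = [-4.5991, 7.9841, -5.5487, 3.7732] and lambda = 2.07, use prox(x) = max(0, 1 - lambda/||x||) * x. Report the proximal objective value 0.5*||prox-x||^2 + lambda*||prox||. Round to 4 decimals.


Step 1: Compute ||x||.
||x|| = 11.3984
Step 2: Compute scaling factor.
scale = max(0, 1 - 2.07/11.3984) = 0.8184
Step 3: prox(x) = [-3.7639, 6.5341, -4.541, 3.088]
||prox(x)|| = 9.3284
Step 4: Proximal objective.
0.5*||prox-x||^2 = 2.1425
lambda*||prox|| = 19.3098
Total = 21.4522


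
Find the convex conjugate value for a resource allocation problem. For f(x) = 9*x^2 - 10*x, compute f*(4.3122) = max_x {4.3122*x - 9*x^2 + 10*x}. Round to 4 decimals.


f*(y) = sup_x {y*x - a*x^2 - b*x} = sup_x {(y-b)*x - a*x^2}
FOC: (y - b) - 2a*x = 0 => x* = (y - b)/(2a)
x* = (4.3122 + 10)/(2*9) = 0.7951
f*(4.3122) = (y-b)^2/(4a) = (4.3122 + 10)^2/(4*9)
= 204.8391/36 = 5.69


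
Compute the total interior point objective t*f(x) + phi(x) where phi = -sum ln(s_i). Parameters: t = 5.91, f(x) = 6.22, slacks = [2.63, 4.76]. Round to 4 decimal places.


Step 1: Compute log-barrier.
ln values: [0.967, 1.5602]
phi = -(0.967 + 1.5602) = -2.5272
Step 2: Compute augmented objective.
t*f(x) = 5.91*6.22 = 36.7602
Total = 36.7602 - 2.5272 = 34.233


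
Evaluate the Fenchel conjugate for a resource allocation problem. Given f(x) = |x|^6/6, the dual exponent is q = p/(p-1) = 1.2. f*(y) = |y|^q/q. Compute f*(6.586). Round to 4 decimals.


The conjugate exponent q satisfies 1/p + 1/q = 1.
p = 6, so q = 6/(6 - 1) = 1.2
|y|^q = 6.586^1.2 = 9.6017
f*(6.586) = 9.6017 / 1.2 = 8.0014


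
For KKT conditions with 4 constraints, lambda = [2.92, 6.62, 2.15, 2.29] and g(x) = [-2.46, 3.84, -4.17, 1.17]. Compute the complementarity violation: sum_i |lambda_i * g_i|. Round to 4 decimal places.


KKT complementary slackness check:
lambda_1 * g_1 = 2.92 * -2.46 = -7.1832
lambda_2 * g_2 = 6.62 * 3.84 = 25.4208
lambda_3 * g_3 = 2.15 * -4.17 = -8.9655
lambda_4 * g_4 = 2.29 * 1.17 = 2.6793
Total violation = 7.1832 + 25.4208 + 8.9655 + 2.6793 = 44.2488


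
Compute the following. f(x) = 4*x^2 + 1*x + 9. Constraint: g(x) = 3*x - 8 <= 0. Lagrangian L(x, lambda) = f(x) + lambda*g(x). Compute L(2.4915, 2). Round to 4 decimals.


Step 1: Evaluate f(x).
f(2.4915) = 4*2.4915^2 + 1*2.4915 + 9 = 36.3218
Step 2: Evaluate g(x).
g(2.4915) = 3*2.4915 - 8 = -0.5255
Step 3: Compute Lagrangian.
L = 36.3218 + 2*-0.5255 = 35.2708


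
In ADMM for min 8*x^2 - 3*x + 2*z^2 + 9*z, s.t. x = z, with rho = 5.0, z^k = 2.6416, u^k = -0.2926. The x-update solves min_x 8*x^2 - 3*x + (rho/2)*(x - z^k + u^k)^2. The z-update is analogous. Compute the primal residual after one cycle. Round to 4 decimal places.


ADMM iteration with rho = 5.0, z^k = 2.6416, u^k = -0.2926
Step 1: x-update.
Minimize 8*x^2 - 3*x + (5.0/2)*(x - 2.6416 - 0.2926)^2
FOC: (2*8 + 5.0)*x = 3 + 5.0*(2.6416 + 0.2926)
x^{k+1} = 0.8415
Step 2: z-update.
Minimize 2*z^2 + 9*z + (5.0/2)*(0.8415 - z - 0.2926)^2
FOC: (2*2 + 5.0)*z = -9 + 5.0*(0.8415 - 0.2926)
z^{k+1} = -0.6951
Step 3: u-update.
u^{k+1} = -0.2926 + 0.8415 + 0.6951 = 1.2439
Step 4: Primal residual = |0.8415 + 0.6951| = 1.5365


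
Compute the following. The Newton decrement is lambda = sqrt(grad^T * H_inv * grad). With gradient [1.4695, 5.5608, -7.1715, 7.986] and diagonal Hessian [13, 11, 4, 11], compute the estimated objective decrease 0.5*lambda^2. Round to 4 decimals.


Step 1: H is diagonal, so H^(-1) * g = [0.113, 0.5055, -1.7929, 0.726].
Step 2: g^T H^(-1) g = sum_i g_i^2 / H_ii
  = (1.4695)^2/13 + (5.5608)^2/11 + (-7.1715)^2/4 + (7.986)^2/11
  = 0.1661 + 2.8111 + 12.8576 + 5.7978 = 21.6327
Step 3: Objective decrease = 0.5 * g^T H^(-1) g = 10.8163


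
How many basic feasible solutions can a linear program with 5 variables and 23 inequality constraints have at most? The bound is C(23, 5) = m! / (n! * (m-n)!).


Each vertex corresponds to some choice of n active constraints out of m, so the number of vertices is at most C(m, n) = m! / (n!(m-n)!).
m = 23, n = 5
Numerator: 23 * 22 * 21 * 20 * 19
Denominator: 5! = 120
C(23, 5) = 33649


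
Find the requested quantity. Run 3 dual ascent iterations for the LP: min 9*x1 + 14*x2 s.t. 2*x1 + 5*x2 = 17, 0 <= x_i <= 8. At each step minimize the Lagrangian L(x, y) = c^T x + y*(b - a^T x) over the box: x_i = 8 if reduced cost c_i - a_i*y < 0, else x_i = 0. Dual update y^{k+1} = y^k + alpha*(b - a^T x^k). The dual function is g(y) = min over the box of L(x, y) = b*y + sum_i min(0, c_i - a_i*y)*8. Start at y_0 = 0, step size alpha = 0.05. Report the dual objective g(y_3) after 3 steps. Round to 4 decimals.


Dual ascent for LP: min 9*x1 + 14*x2, 2*x1 + 5*x2 = 17, 0 <= x_i <= 8
Step 1: y^k = 0.0, reduced costs: (9.0, 14.0)
  x^k = (0.0, 0.0), subgradient = b - a^T x = 17.0
  y^{k+1} = 0.0 + 0.05*17.0 = 0.85
Step 2: y^k = 0.85, reduced costs: (7.3, 9.75)
  x^k = (0.0, 0.0), subgradient = b - a^T x = 17.0
  y^{k+1} = 0.85 + 0.05*17.0 = 1.7
Step 3: y^k = 1.7, reduced costs: (5.6, 5.5)
  x^k = (0.0, 0.0), subgradient = b - a^T x = 17.0
  y^{k+1} = 1.7 + 0.05*17.0 = 2.55
Dual objective at y_3 = 2.55: reduced costs (3.9, 1.25), box minimizer x = (0.0, 0.0)
g(y_3) = b*y + (c1 - a1*y)*x1 + (c2 - a2*y)*x2 = 17*2.55 + 3.9*0.0 + 1.25*0.0 = 43.35 + 0.0 + 0.0 = 43.35


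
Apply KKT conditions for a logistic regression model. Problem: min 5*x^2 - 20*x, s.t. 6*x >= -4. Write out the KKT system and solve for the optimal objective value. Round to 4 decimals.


Step 1: Try lambda = 0 (constraint inactive).
Stationarity: 2*5*x - 20 = 0
x* = 20/(2*5) = 2.0
Check constraint: 6*2.0 = 12.0 >= -4 -- satisfied.
Step 2: Compute optimal value.
f(x*) = 5*2.0^2 - 20*2.0 = -20.0


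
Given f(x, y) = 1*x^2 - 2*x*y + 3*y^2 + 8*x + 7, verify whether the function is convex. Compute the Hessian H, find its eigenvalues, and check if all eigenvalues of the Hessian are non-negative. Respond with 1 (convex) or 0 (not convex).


The Hessian of f(x,y) = 1*x^2 - 2*x*y + 3*y^2 + 8*x + 7 is:
H = [[2, -2], [-2, 6]]
Trace = 2 + 6 = 8
Determinant = 2*6 - (-2)^2 = 8
Discriminant = (8)^2 - 4*8 = 32.0
Eigenvalues: lambda_1 = 1.1716, lambda_2 = 6.8284
The function is convex.

1


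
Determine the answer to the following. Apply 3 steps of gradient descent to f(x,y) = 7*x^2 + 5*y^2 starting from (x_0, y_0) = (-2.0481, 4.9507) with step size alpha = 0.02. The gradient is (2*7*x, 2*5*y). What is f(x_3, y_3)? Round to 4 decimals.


Gradient descent on f(x,y) = 7*x^2 + 5*y^2.
Starting point: (-2.0481, 4.9507), alpha = 0.02
Step 1: grad_x = 2*7*-2.0481 = -28.6734, grad_y = 2*5*4.9507 = 49.507
  x_1 = -2.0481 - 0.02*-28.6734 = -1.4746
  y_1 = 4.9507 - 0.02*49.507 = 3.9606
Step 2: grad_x = 2*7*-1.4746 = -20.6448, grad_y = 2*5*3.9606 = 39.6056
  x_2 = -1.4746 - 0.02*-20.6448 = -1.0617
  y_2 = 3.9606 - 0.02*39.6056 = 3.1684
Step 3: grad_x = 2*7*-1.0617 = -14.8643, grad_y = 2*5*3.1684 = 31.6845
  x_3 = -1.0617 - 0.02*-14.8643 = -0.7644
  y_3 = 3.1684 - 0.02*31.6845 = 2.5348
f(-0.7644, 2.5348) = 7*(-0.7644)^2 + 5*2.5348^2 = 36.2157


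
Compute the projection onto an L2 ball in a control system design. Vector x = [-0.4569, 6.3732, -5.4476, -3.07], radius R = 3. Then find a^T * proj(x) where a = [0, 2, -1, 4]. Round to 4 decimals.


Step 1: Compute ||x|| (intermediates to 6 decimals).
||x|| = sqrt((-0.4569)^2 + 6.3732^2 + (-5.4476)^2 + (-3.07)^2) = 8.940228
Step 2: Project.
Since ||x|| > R, scale = R/||x|| = 3/8.940228 = 0.335562, proj(x) = scale * x
proj(x) = [-0.153318, 2.138604, -1.828008, -1.030175]
Step 3: Dot product.
a^T * proj(x) = 0*(-0.153318) + 2*2.138604 - 1*(-1.828008) + 4*(-1.030175) = 1.9845


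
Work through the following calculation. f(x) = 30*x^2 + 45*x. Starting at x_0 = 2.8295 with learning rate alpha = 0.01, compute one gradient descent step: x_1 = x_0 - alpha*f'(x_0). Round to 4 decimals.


We compute the gradient at x_0 and apply the update.
f'(x) = 60*x + 45
f'(2.8295) = 60*2.8295 + 45 = 214.77
x_1 = 2.8295 - 0.01*214.77 = 0.6818


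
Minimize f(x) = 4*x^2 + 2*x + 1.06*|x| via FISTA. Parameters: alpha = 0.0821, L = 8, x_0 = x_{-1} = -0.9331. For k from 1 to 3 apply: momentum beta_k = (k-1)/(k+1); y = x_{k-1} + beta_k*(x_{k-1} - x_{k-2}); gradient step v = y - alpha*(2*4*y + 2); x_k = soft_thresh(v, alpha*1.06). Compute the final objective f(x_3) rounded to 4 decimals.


FISTA on f(x) = 4*x^2 + 2*x + 1.06*|x|
L = 8, alpha = 0.0821
Iteration 1: beta = 0.0, y = -0.9331 + 0.0*(-0.9331 + 0.9331) = -0.9331
  grad(y) = -5.4648, v = y - alpha*grad = -0.4844
  prox(v) = soft_thresh(-0.4844, 0.087) = -0.3974
Iteration 2: beta = 0.3333, y = -0.3974 + 0.3333*(-0.3974 + 0.9331) = -0.2189
  grad(y) = 0.2492, v = y - alpha*grad = -0.2393
  prox(v) = soft_thresh(-0.2393, 0.087) = -0.1523
Iteration 3: beta = 0.5, y = -0.1523 + 0.5*(-0.1523 + 0.3974) = -0.0297
  grad(y) = 1.7622, v = y - alpha*grad = -0.1744
  prox(v) = soft_thresh(-0.1744, 0.087) = -0.0874
f(x_3) = 4*(-0.0874)^2 + 2*(-0.0874) + 1.06*|-0.0874| = -0.0516


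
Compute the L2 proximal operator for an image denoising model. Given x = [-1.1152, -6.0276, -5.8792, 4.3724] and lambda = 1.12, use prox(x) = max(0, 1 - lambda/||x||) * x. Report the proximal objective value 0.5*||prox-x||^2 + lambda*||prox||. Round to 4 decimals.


Step 1: Compute ||x||.
||x|| = 9.5529
Step 2: Compute scaling factor.
scale = max(0, 1 - 1.12/9.5529) = 0.8828
Step 3: prox(x) = [-0.9845, -5.3209, -5.1899, 3.8598]
||prox(x)|| = 8.4329
Step 4: Proximal objective.
0.5*||prox-x||^2 = 0.6272
lambda*||prox|| = 9.4448
Total = 10.0721


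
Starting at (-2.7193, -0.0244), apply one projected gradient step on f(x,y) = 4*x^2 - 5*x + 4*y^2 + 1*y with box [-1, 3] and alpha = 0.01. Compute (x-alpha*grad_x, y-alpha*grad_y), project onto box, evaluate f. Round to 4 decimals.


Step 1: Compute gradient at (-2.7193, -0.0244).
grad_x = 2*4*-2.7193 - 5 = -26.7544
grad_y = 2*4*-0.0244 + 1 = 0.8048
Step 2: Gradient step.
x_raw = -2.7193 - 0.01*-26.7544 = -2.4518
y_raw = -0.0244 - 0.01*0.8048 = -0.0324
Step 3: Project onto [-1, 3].
x_proj = clip(-2.4518) = -1.0
y_proj = clip(-0.0324) = -0.0324
Step 4: Evaluate f.
f(-1.0, -0.0324) = 8.9718


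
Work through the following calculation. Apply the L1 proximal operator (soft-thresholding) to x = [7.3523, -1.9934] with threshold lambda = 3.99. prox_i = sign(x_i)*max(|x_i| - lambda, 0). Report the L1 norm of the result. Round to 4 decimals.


Soft-thresholding with lambda = 3.99:
prox(7.3523) = sign(7.3523)*max(|7.3523| - 3.99, 0) = 3.3623
prox(-1.9934) = sign(-1.9934)*max(|-1.9934| - 3.99, 0) = 0.0
prox(x) = [3.3623, 0.0]
||prox(x)||_1 = 3.3623 + 0.0 = 3.3623


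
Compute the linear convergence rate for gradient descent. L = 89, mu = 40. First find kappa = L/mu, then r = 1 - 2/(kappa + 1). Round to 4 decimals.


Step 1: Compute the condition number.
kappa = L/mu = 89/40 = 2.225
Step 2: Compute the convergence rate.
r = 1 - 2/(kappa + 1) = 1 - 2*mu/(L + mu) = (L - mu)/(L + mu) = 49/129 = 0.3798


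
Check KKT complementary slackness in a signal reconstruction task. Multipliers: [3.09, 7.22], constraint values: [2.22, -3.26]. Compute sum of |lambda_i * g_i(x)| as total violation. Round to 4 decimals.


KKT complementary slackness check:
lambda_1 * g_1 = 3.09 * 2.22 = 6.8598
lambda_2 * g_2 = 7.22 * -3.26 = -23.5372
Total violation = 6.8598 + 23.5372 = 30.397


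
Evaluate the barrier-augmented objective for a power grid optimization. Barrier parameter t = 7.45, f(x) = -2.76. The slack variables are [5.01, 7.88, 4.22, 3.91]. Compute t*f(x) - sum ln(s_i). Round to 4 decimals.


Step 1: Compute log-barrier.
ln values: [1.6114, 2.0643, 1.4398, 1.3635]
phi = -(1.6114 + 2.0643 + 1.4398 + 1.3635) = -6.4791
Step 2: Compute augmented objective.
t*f(x) = 7.45*-2.76 = -20.562
Total = -20.562 - 6.4791 = -27.0411


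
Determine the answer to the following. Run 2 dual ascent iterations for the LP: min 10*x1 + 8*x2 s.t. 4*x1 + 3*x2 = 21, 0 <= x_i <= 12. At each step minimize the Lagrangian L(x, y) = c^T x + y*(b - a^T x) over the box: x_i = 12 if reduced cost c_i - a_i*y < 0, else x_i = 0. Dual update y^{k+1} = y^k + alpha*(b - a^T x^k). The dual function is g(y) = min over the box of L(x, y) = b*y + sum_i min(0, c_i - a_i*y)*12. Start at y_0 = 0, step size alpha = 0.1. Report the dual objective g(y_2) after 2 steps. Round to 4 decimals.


Dual ascent for LP: min 10*x1 + 8*x2, 4*x1 + 3*x2 = 21, 0 <= x_i <= 12
Step 1: y^k = 0.0, reduced costs: (10.0, 8.0)
  x^k = (0.0, 0.0), subgradient = b - a^T x = 21.0
  y^{k+1} = 0.0 + 0.1*21.0 = 2.1
Step 2: y^k = 2.1, reduced costs: (1.6, 1.7)
  x^k = (0.0, 0.0), subgradient = b - a^T x = 21.0
  y^{k+1} = 2.1 + 0.1*21.0 = 4.2
Dual objective at y_2 = 4.2: reduced costs (-6.8, -4.6), box minimizer x = (12.0, 12.0)
g(y_2) = b*y + (c1 - a1*y)*x1 + (c2 - a2*y)*x2 = 21*4.2 + (-6.8)*12.0 + (-4.6)*12.0 = 88.2 - 81.6 - 55.2 = -48.6


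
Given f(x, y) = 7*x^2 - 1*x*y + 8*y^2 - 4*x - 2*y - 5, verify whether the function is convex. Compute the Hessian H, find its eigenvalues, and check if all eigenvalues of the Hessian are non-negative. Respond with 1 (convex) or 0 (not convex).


The Hessian of f(x,y) = 7*x^2 - 1*x*y + 8*y^2 - 4*x - 2*y - 5 is:
H = [[14, -1], [-1, 16]]
Trace = 14 + 16 = 30
Determinant = 14*16 - (-1)^2 = 223
Discriminant = (30)^2 - 4*223 = 8.0
Eigenvalues: lambda_1 = 13.5858, lambda_2 = 16.4142
The function is convex.

1


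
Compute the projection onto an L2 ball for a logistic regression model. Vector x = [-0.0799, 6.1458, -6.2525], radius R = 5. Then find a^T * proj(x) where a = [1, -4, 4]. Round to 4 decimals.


Step 1: Compute ||x|| (intermediates to 6 decimals).
||x|| = sqrt((-0.0799)^2 + 6.1458^2 + (-6.2525)^2) = 8.767611
Step 2: Project.
Since ||x|| > R, scale = R/||x|| = 5/8.767611 = 0.570281, proj(x) = scale * x
proj(x) = [-0.045565, 3.504833, -3.565682]
Step 3: Dot product.
a^T * proj(x) = 1*(-0.045565) - 4*3.504833 + 4*(-3.565682) = -28.3276


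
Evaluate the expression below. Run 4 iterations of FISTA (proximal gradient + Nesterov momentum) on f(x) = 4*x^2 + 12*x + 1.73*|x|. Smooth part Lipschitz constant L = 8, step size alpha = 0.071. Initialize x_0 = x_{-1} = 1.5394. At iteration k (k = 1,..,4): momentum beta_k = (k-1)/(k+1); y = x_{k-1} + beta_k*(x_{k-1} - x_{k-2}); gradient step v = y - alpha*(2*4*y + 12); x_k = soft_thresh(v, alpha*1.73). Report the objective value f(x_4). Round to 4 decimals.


FISTA on f(x) = 4*x^2 + 12*x + 1.73*|x|
L = 8, alpha = 0.071
Iteration 1: beta = 0.0, y = 1.5394 + 0.0*(1.5394 - 1.5394) = 1.5394
  grad(y) = 24.3152, v = y - alpha*grad = -0.187
  prox(v) = soft_thresh(-0.187, 0.1228) = -0.0641
Iteration 2: beta = 0.3333, y = -0.0641 + 0.3333*(-0.0641 - 1.5394) = -0.5987
  grad(y) = 7.2107, v = y - alpha*grad = -1.1106
  prox(v) = soft_thresh(-1.1106, 0.1228) = -0.9878
Iteration 3: beta = 0.5, y = -0.9878 + 0.5*(-0.9878 + 0.0641) = -1.4496
  grad(y) = 0.4031, v = y - alpha*grad = -1.4782
  prox(v) = soft_thresh(-1.4782, 0.1228) = -1.3554
Iteration 4: beta = 0.6, y = -1.3554 + 0.6*(-1.3554 + 0.9878) = -1.576
  grad(y) = -0.6078, v = y - alpha*grad = -1.5328
  prox(v) = soft_thresh(-1.5328, 0.1228) = -1.41
f(x_4) = 4*(-1.41)^2 + 12*(-1.41) + 1.73*|-1.41| = -6.5283


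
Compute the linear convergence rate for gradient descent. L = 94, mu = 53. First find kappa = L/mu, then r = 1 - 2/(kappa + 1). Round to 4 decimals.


Step 1: Compute the condition number.
kappa = L/mu = 94/53 = 1.7736
Step 2: Compute the convergence rate.
r = 1 - 2/(kappa + 1) = 1 - 2*mu/(L + mu) = (L - mu)/(L + mu) = 41/147 = 0.2789


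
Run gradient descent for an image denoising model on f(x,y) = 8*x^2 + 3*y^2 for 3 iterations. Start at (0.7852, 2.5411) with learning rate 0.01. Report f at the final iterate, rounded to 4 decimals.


Gradient descent on f(x,y) = 8*x^2 + 3*y^2.
Starting point: (0.7852, 2.5411), alpha = 0.01
Step 1: grad_x = 2*8*0.7852 = 12.5632, grad_y = 2*3*2.5411 = 15.2466
  x_1 = 0.7852 - 0.01*12.5632 = 0.6596
  y_1 = 2.5411 - 0.01*15.2466 = 2.3886
Step 2: grad_x = 2*8*0.6596 = 10.5531, grad_y = 2*3*2.3886 = 14.3318
  x_2 = 0.6596 - 0.01*10.5531 = 0.554
  y_2 = 2.3886 - 0.01*14.3318 = 2.2453
Step 3: grad_x = 2*8*0.554 = 8.8646, grad_y = 2*3*2.2453 = 13.4719
  x_3 = 0.554 - 0.01*8.8646 = 0.4654
  y_3 = 2.2453 - 0.01*13.4719 = 2.1106
f(0.4654, 2.1106) = 8*0.4654^2 + 3*2.1106^2 = 15.0966


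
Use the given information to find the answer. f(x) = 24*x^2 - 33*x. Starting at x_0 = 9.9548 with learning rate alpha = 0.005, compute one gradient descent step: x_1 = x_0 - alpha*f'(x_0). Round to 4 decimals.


We compute the gradient at x_0 and apply the update.
f'(x) = 48*x - 33
f'(9.9548) = 48*9.9548 - 33 = 444.8304
x_1 = 9.9548 - 0.005*444.8304 = 7.7306


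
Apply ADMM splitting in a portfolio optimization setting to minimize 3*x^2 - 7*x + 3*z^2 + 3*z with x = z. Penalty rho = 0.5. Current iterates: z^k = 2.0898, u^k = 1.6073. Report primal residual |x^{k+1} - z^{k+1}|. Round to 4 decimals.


ADMM iteration with rho = 0.5, z^k = 2.0898, u^k = 1.6073
Step 1: x-update.
Minimize 3*x^2 - 7*x + (0.5/2)*(x - 2.0898 + 1.6073)^2
FOC: (2*3 + 0.5)*x = 7 + 0.5*(2.0898 - 1.6073)
x^{k+1} = 1.114
Step 2: z-update.
Minimize 3*z^2 + 3*z + (0.5/2)*(1.114 - z + 1.6073)^2
FOC: (2*3 + 0.5)*z = -3 + 0.5*(1.114 + 1.6073)
z^{k+1} = -0.2522
Step 3: u-update.
u^{k+1} = 1.6073 + 1.114 + 0.2522 = 2.9735
Step 4: Primal residual = |1.114 + 0.2522| = 1.3662


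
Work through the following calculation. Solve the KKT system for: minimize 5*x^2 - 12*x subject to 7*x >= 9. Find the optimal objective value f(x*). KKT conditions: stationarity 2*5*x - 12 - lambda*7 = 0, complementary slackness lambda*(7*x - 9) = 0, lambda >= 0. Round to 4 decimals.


Step 1: Try lambda = 0 (constraint inactive).
x_unc = 12/(2*5) = 1.2
Check: 7*1.2 = 8.4 < 9 -- violated!
Step 2: Constraint must be active: 7*x = 9
x* = 9/7 = 1.2857 (rounded; the exact value 9/7 is used below)
lambda = (2*5*(9/7) - 12)/7 = 0.1224
Step 3: Compute optimal value.
f(x*) = 5*(9/7)^2 - 12*(9/7) = -7.1633


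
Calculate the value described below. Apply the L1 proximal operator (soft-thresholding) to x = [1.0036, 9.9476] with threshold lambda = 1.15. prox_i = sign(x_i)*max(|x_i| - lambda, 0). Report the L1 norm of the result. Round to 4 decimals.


Soft-thresholding with lambda = 1.15:
prox(1.0036) = sign(1.0036)*max(|1.0036| - 1.15, 0) = 0.0
prox(9.9476) = sign(9.9476)*max(|9.9476| - 1.15, 0) = 8.7976
prox(x) = [0.0, 8.7976]
||prox(x)||_1 = 0.0 + 8.7976 = 8.7976


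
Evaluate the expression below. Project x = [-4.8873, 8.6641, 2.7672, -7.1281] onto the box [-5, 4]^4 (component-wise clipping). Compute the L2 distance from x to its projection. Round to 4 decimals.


Project each component onto [-5, 4].
clip(-4.8873) = -4.8873, clip(8.6641) = 4.0, clip(2.7672) = 2.7672, clip(-7.1281) = -5.0
Projection = [-4.8873, 4.0, 2.7672, -5.0]
Squared diffs: [0.0, 21.7538, 0.0, 4.5288]
Distance = sqrt(26.2826) = 5.1267


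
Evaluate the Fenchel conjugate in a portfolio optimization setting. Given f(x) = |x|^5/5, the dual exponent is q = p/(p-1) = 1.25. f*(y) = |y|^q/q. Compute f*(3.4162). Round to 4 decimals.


The conjugate exponent q satisfies 1/p + 1/q = 1.
p = 5, so q = 5/(5 - 1) = 1.25
|y|^q = 3.4162^1.25 = 4.6444
f*(3.4162) = 4.6444 / 1.25 = 3.7155


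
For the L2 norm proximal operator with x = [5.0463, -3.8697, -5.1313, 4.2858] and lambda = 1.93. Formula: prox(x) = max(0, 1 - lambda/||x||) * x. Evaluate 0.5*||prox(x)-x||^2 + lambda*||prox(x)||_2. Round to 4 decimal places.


Step 1: Compute ||x||.
||x|| = 9.227
Step 2: Compute scaling factor.
scale = max(0, 1 - 1.93/9.227) = 0.7908
Step 3: prox(x) = [3.9908, -3.0603, -4.058, 3.3893]
||prox(x)|| = 7.297
Step 4: Proximal objective.
0.5*||prox-x||^2 = 1.8625
lambda*||prox|| = 14.0832
Total = 15.9457


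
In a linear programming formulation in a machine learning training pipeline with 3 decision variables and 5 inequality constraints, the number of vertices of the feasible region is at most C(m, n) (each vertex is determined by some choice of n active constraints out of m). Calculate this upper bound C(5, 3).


Each vertex corresponds to some choice of n active constraints out of m, so the number of vertices is at most C(m, n) = m! / (n!(m-n)!).
m = 5, n = 3
Numerator: 5 * 4 * 3
Denominator: 3! = 6
C(5, 3) = 10


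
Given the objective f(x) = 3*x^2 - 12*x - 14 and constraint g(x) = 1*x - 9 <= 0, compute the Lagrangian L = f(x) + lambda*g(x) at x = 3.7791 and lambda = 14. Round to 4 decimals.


Step 1: Evaluate f(x).
f(3.7791) = 3*3.7791^2 - 12*3.7791 - 14 = -16.5044
Step 2: Evaluate g(x).
g(3.7791) = 1*3.7791 - 9 = -5.2209
Step 3: Compute Lagrangian.
L = -16.5044 + 14*-5.2209 = -89.597


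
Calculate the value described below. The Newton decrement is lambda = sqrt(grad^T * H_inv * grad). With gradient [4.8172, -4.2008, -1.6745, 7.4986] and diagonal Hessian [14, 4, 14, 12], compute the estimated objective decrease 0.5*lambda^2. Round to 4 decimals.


Step 1: H is diagonal, so H^(-1) * g = [0.3441, -1.0502, -0.1196, 0.6249].
Step 2: g^T H^(-1) g = sum_i g_i^2 / H_ii
  = (4.8172)^2/14 + (-4.2008)^2/4 + (-1.6745)^2/14 + (7.4986)^2/12
  = 1.6575 + 4.4117 + 0.2003 + 4.6858 = 10.9552
Step 3: Objective decrease = 0.5 * g^T H^(-1) g = 5.4776


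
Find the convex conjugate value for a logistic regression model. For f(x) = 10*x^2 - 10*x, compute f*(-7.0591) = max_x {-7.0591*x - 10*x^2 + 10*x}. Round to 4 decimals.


f*(y) = sup_x {y*x - a*x^2 - b*x} = sup_x {(y-b)*x - a*x^2}
FOC: (y - b) - 2a*x = 0 => x* = (y - b)/(2a)
x* = (-7.0591 + 10)/(2*10) = 0.147
f*(-7.0591) = (y-b)^2/(4a) = (-7.0591 + 10)^2/(4*10)
= 8.6489/40 = 0.2162


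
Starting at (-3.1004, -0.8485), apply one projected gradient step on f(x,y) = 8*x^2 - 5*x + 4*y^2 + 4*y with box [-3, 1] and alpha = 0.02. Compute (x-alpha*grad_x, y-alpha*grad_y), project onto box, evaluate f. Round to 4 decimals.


Step 1: Compute gradient at (-3.1004, -0.8485).
grad_x = 2*8*-3.1004 - 5 = -54.6064
grad_y = 2*4*-0.8485 + 4 = -2.788
Step 2: Gradient step.
x_raw = -3.1004 - 0.02*-54.6064 = -2.0083
y_raw = -0.8485 - 0.02*-2.788 = -0.7927
Step 3: Project onto [-3, 1].
x_proj = clip(-2.0083) = -2.0083
y_proj = clip(-0.7927) = -0.7927
Step 4: Evaluate f.
f(-2.0083, -0.7927) = 41.6494


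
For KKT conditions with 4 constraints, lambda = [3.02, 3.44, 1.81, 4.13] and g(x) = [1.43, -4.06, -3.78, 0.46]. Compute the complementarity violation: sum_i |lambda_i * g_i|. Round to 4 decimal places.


KKT complementary slackness check:
lambda_1 * g_1 = 3.02 * 1.43 = 4.3186
lambda_2 * g_2 = 3.44 * -4.06 = -13.9664
lambda_3 * g_3 = 1.81 * -3.78 = -6.8418
lambda_4 * g_4 = 4.13 * 0.46 = 1.8998
Total violation = 4.3186 + 13.9664 + 6.8418 + 1.8998 = 27.0266


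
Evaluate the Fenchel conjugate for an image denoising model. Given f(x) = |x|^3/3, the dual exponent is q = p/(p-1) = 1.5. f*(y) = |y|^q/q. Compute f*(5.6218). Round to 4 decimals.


The conjugate exponent q satisfies 1/p + 1/q = 1.
p = 3, so q = 3/(3 - 1) = 1.5
|y|^q = 5.6218^1.5 = 13.3295
f*(5.6218) = 13.3295 / 1.5 = 8.8863


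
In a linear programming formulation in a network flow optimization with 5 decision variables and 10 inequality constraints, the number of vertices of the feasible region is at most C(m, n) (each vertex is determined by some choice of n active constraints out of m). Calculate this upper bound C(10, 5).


Each vertex corresponds to some choice of n active constraints out of m, so the number of vertices is at most C(m, n) = m! / (n!(m-n)!).
m = 10, n = 5
Numerator: 10 * 9 * 8 * 7 * 6
Denominator: 5! = 120
C(10, 5) = 252


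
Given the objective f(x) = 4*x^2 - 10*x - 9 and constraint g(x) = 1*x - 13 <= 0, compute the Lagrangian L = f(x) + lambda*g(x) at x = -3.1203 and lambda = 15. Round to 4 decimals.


Step 1: Evaluate f(x).
f(-3.1203) = 4*(-3.1203)^2 - 10*(-3.1203) - 9 = 61.1481
Step 2: Evaluate g(x).
g(-3.1203) = 1*-3.1203 - 13 = -16.1203
Step 3: Compute Lagrangian.
L = 61.1481 + 15*-16.1203 = -180.6564


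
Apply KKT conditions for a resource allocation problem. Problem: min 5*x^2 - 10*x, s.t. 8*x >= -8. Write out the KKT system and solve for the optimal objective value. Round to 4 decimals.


Step 1: Try lambda = 0 (constraint inactive).
Stationarity: 2*5*x - 10 = 0
x* = 10/(2*5) = 1.0
Check constraint: 8*1.0 = 8.0 >= -8 -- satisfied.
Step 2: Compute optimal value.
f(x*) = 5*1.0^2 - 10*1.0 = -5.0


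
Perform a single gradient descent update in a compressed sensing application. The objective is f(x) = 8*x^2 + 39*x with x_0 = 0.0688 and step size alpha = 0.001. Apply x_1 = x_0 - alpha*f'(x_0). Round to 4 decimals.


We compute the gradient at x_0 and apply the update.
f'(x) = 16*x + 39
f'(0.0688) = 16*0.0688 + 39 = 40.1008
x_1 = 0.0688 - 0.001*40.1008 = 0.0287


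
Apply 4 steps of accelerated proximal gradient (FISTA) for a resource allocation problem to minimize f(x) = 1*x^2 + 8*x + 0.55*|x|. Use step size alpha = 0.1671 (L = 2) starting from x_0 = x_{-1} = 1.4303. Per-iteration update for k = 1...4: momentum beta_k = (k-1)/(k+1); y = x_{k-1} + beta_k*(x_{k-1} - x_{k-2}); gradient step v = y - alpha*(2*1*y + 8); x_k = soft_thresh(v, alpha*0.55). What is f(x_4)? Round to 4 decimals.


FISTA on f(x) = 1*x^2 + 8*x + 0.55*|x|
L = 2, alpha = 0.1671
Iteration 1: beta = 0.0, y = 1.4303 + 0.0*(1.4303 - 1.4303) = 1.4303
  grad(y) = 10.8606, v = y - alpha*grad = -0.3845
  prox(v) = soft_thresh(-0.3845, 0.0919) = -0.2926
Iteration 2: beta = 0.3333, y = -0.2926 + 0.3333*(-0.2926 - 1.4303) = -0.8669
  grad(y) = 6.2662, v = y - alpha*grad = -1.914
  prox(v) = soft_thresh(-1.914, 0.0919) = -1.8221
Iteration 3: beta = 0.5, y = -1.8221 + 0.5*(-1.8221 + 0.2926) = -2.5868
  grad(y) = 2.8264, v = y - alpha*grad = -3.0591
  prox(v) = soft_thresh(-3.0591, 0.0919) = -2.9672
Iteration 4: beta = 0.6, y = -2.9672 + 0.6*(-2.9672 + 1.8221) = -3.6543
  grad(y) = 0.6915, v = y - alpha*grad = -3.7698
  prox(v) = soft_thresh(-3.7698, 0.0919) = -3.6779
f(x_4) = 1*(-3.6779)^2 + 8*(-3.6779) + 0.55*|-3.6779| = -13.8734


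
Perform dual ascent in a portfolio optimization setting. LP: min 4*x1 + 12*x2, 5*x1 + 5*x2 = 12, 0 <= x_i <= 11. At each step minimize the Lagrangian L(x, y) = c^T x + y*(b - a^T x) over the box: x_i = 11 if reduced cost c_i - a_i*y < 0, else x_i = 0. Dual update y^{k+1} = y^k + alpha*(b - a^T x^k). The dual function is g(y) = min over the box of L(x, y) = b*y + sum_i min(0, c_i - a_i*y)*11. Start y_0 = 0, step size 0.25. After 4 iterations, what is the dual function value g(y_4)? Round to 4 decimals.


Dual ascent for LP: min 4*x1 + 12*x2, 5*x1 + 5*x2 = 12, 0 <= x_i <= 11
Step 1: y^k = 0.0, reduced costs: (4.0, 12.0)
  x^k = (0.0, 0.0), subgradient = b - a^T x = 12.0
  y^{k+1} = 0.0 + 0.25*12.0 = 3.0
Step 2: y^k = 3.0, reduced costs: (-11.0, -3.0)
  x^k = (11.0, 11.0), subgradient = b - a^T x = -98.0
  y^{k+1} = 3.0 + 0.25*-98.0 = -21.5
Step 3: y^k = -21.5, reduced costs: (111.5, 119.5)
  x^k = (0.0, 0.0), subgradient = b - a^T x = 12.0
  y^{k+1} = -21.5 + 0.25*12.0 = -18.5
Step 4: y^k = -18.5, reduced costs: (96.5, 104.5)
  x^k = (0.0, 0.0), subgradient = b - a^T x = 12.0
  y^{k+1} = -18.5 + 0.25*12.0 = -15.5
Dual objective at y_4 = -15.5: reduced costs (81.5, 89.5), box minimizer x = (0.0, 0.0)
g(y_4) = b*y + (c1 - a1*y)*x1 + (c2 - a2*y)*x2 = 12*(-15.5) + 81.5*0.0 + 89.5*0.0 = -186.0 + 0.0 + 0.0 = -186.0


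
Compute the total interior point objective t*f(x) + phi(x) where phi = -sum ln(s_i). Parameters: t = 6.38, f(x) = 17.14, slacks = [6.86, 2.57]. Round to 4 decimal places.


Step 1: Compute log-barrier.
ln values: [1.9257, 0.9439]
phi = -(1.9257 + 0.9439) = -2.8696
Step 2: Compute augmented objective.
t*f(x) = 6.38*17.14 = 109.3532
Total = 109.3532 - 2.8696 = 106.4836
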